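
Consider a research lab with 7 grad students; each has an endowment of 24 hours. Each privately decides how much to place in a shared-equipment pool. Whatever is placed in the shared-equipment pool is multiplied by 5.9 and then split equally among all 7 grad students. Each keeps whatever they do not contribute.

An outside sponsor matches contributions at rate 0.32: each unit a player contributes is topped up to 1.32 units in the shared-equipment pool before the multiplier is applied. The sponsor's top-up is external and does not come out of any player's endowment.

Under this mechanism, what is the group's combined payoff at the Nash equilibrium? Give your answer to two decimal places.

1308.38 hours

Under the mechanism each unit contributed yields 5.9 × 1.32 / 7 = 1.1126 back to its contributor per unit of net cost, which exceeds 1, making full contribution the dominant choice for everyone.
At the Nash equilibrium everyone contributes 24. Group total payoff = 5.9 × 1.32 × 168 = 1308.38.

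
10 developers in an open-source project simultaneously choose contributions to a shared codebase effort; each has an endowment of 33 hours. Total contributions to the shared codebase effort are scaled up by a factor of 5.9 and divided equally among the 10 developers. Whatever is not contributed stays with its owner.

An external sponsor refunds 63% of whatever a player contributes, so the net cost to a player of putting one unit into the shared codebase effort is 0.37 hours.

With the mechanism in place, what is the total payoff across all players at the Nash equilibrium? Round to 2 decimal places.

With the mechanism, a contributed unit returns (5.9/10) / 0.37 = 1.5946 per unit of net cost to the contributor — now above 1 — so contributing fully is weakly dominant for every player.
At the Nash equilibrium everyone contributes 33. Group total payoff = 10 × (33 × 0.63 + 5.9 × 33) = 2154.90.

2154.90 hours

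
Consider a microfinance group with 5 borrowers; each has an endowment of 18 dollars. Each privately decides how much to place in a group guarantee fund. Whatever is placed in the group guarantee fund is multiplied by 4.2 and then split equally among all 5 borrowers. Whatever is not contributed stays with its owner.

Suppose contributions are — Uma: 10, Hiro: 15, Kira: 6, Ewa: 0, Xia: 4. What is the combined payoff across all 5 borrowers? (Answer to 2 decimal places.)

Total contributed: 10 + 15 + 6 + 0 + 4 = 35; total kept: 5 × 18 − 35 = 55.
The group guarantee fund pays out 4.2 × 35 = 147.00 in aggregate.
Group total = 55 + 147.00 = 202.00.

202.00 dollars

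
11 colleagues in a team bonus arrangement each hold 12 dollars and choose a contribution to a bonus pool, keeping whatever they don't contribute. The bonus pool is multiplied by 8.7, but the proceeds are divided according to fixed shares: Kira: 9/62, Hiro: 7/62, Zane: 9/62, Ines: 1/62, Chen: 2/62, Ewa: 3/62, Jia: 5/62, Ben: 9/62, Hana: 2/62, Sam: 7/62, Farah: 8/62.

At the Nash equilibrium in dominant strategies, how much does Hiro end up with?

59.15 dollars

A player with share s gets back 8.7·s per unit contributed, so full contribution is dominant for anyone with s > 1/8.7 = 0.1149 and zero contribution is dominant for anyone below.
Kira, Zane, Ben and Farah clear that bar, contributing 12 each; the remaining 7 contribute 0. Total contributed: 48.
Hiro keeps 12 and receives 8.7 × 48 × 7/62 = 47.15 from the bonus pool, for a payoff of 59.15.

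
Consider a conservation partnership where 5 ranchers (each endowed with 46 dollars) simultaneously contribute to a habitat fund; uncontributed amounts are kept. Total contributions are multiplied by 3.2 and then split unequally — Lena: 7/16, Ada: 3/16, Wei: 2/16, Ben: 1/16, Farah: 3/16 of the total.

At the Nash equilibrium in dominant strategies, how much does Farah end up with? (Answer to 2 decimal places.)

73.60 dollars

Player j's private return per contributed unit is 3.2 × (j's share). Contributing is weakly dominant for j when that share is at least 1/3.2 = 0.3125, and contributing 0 is dominant otherwise.
The only share above 0.3125 is Lena's 7/16, contributing 46; the remaining 4 contribute 0. Total contributed: 46.
Farah keeps 46 and receives 3.2 × 46 × 3/16 = 27.60 from the habitat fund, for a payoff of 73.60.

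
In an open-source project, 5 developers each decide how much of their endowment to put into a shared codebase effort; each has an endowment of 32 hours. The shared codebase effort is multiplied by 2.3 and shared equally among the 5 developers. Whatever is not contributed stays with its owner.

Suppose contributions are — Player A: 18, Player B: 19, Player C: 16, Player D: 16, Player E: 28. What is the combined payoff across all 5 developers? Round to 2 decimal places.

286.10 hours

Total contributed: 18 + 19 + 16 + 16 + 28 = 97; total kept: 5 × 32 − 97 = 63.
The shared codebase effort pays out 2.3 × 97 = 223.10 in aggregate.
Group total = 63 + 223.10 = 286.10.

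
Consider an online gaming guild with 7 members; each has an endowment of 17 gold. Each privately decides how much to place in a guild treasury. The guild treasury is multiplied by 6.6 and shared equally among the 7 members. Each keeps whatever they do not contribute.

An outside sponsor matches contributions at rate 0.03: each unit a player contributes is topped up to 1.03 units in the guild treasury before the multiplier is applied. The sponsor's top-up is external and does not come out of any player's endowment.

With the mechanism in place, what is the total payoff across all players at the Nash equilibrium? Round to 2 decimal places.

With the mechanism, a contributed unit returns 6.6 × 1.03 / 7 = 0.9711 per unit of net cost — still below 1 — so contributing 0 remains dominant for every player.
Everyone keeps their endowment and the group total is 7 × 17 = 119.

119.00 gold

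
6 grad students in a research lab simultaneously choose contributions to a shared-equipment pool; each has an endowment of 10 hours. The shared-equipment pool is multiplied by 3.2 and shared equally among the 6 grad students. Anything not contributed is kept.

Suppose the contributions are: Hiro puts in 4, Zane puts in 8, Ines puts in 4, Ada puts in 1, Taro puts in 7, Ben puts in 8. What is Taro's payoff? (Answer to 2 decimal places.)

Total contributed: 4 + 8 + 4 + 1 + 7 + 8 = 32.
Each receives 3.2 × 32 / 6 = 17.07 from the shared-equipment pool.
Taro keeps 10 − 7 = 3, so Taro's payoff is 3 + 17.07 = 20.07.

20.07 hours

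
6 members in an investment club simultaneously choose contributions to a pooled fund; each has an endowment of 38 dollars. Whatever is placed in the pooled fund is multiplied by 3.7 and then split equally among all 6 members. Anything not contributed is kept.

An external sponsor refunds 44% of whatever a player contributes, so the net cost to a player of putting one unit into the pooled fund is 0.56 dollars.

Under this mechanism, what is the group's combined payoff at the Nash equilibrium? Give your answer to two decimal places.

With the mechanism, a contributed unit returns (3.7/6) / 0.56 = 1.1012 per unit of net cost to the contributor — now above 1 — so contributing fully is weakly dominant for every player.
At the Nash equilibrium everyone contributes 38. Group total payoff = 6 × (38 × 0.44 + 3.7 × 38) = 943.92.

943.92 dollars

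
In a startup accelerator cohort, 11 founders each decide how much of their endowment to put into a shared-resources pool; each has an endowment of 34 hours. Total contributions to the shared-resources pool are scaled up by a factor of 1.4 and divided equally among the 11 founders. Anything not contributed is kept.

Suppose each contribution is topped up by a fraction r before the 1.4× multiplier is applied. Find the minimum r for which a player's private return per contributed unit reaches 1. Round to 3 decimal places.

6.857

With matching at rate r, one contributed unit becomes (1 + r) in the shared-resources pool and returns 1.4 × (1 + r) / 11 to the contributor.
Setting this equal to 1: 1 + r = 11/1.4 = 7.8571.
So the minimum matching rate is r = 7.8571 − 1 = 6.857.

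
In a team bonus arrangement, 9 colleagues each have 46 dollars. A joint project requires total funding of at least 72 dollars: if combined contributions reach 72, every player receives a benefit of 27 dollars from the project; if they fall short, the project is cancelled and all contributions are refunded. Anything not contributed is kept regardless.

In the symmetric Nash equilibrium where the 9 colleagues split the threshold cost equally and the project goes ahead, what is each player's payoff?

65 dollars

Equal share of the threshold: 72/9 = 8.
At this profile no one gains by cutting their contribution: any cut drops the total below 72, the project is cancelled, contributions are refunded, and the deviator ends with 46, which is less than 46 − 8 + 27 = 65. Contributing more than 8 just wastes the excess. So contributing exactly 8 is a best response.
Each player's payoff: 46 − 8 + 27 = 65.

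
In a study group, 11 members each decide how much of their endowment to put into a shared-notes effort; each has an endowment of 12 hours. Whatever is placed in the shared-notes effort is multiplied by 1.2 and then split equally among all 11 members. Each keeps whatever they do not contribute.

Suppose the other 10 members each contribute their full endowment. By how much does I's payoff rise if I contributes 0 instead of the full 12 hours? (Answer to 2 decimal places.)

10.69 hours

Switching from a contribution of 12 to 0 lets I keep an extra 12 hours, but lowers the shared-notes effort by 12, which costs I their own share of that drop: 1.2/11 × 12 = 1.31.
Net gain = 12 − 1.31 = 10.69. The private return per contributed unit (0.1091) is below 1, so free-riding is indeed the best response regardless of what the others do.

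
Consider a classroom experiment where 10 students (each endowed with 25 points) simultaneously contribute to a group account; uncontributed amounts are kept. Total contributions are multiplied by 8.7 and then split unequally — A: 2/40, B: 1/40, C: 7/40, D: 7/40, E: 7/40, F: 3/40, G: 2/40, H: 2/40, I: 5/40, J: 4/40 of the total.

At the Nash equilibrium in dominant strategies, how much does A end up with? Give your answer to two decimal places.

68.50 points

A player with share s gets back 8.7·s per unit contributed, so full contribution is dominant for anyone with s > 1/8.7 = 0.1149 and zero contribution is dominant for anyone below.
The shares above 0.1149 belong to C, D, E and I, contributing 25 each; the remaining 6 contribute 0. Total contributed: 100.
A keeps 25 and receives 8.7 × 100 × 2/40 = 43.50 from the group account, for a payoff of 68.50.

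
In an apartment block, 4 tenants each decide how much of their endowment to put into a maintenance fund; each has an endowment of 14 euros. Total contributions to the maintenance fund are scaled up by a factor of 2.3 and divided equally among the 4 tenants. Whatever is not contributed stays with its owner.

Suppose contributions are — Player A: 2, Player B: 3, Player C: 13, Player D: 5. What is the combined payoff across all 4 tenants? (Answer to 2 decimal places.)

85.90 euros

Total contributed: 2 + 3 + 13 + 5 = 23; total kept: 4 × 14 − 23 = 33.
The maintenance fund pays out 2.3 × 23 = 52.90 in aggregate.
Group total = 33 + 52.90 = 85.90.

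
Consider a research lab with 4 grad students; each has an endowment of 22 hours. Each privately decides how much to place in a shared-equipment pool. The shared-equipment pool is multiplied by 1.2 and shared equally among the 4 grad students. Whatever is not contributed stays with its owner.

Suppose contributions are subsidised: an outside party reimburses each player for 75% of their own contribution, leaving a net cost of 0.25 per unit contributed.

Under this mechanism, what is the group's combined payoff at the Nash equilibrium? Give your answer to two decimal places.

171.60 hours

With the mechanism, a contributed unit returns (1.2/4) / 0.25 = 1.2000 per unit of net cost to the contributor — now above 1 — so contributing fully is weakly dominant for every player.
So the Nash equilibrium is full contribution by all 4; the group earns 4 × (22 × 0.75 + 1.2 × 22) = 171.60.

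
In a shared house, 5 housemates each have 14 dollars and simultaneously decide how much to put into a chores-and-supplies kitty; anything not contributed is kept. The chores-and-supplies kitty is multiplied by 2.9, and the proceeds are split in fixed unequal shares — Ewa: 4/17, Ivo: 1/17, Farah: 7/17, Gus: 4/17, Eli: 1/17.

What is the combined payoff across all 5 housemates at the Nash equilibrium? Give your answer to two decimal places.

96.60 dollars

A player with share s gets back 2.9·s per unit contributed, so full contribution is dominant for anyone with s > 1/2.9 = 0.3448 and zero contribution is dominant for anyone below.
Farah alone (share 7/17) is above the threshold, contributing 14; the remaining 4 contribute 0. Total contributed: 14.
The chores-and-supplies kitty pays out 2.9 × 14 = 40.60 in total (split across the unequal shares, but the aggregate is all that matters for the group sum).
The 4 free-riders keep 14 each, adding 56. Group total = 56 + 40.60 = 96.60.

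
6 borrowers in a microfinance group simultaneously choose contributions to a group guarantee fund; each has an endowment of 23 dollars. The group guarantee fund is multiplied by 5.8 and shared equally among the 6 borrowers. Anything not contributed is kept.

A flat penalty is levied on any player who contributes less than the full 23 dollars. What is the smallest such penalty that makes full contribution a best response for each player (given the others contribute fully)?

Given the others contribute fully, the best deviation is to contribute 0 (any partial contribution still incurs the fine and gives up units whose private return 0.9667 is below 1).
Deviating from 23 to 0 saves 23 dollars but forfeits the deviator's share of the drop in the group guarantee fund: 5.8/6 × 23 = 22.23.
So the deviation gain is 23 − 22.23 = 0.77, and the fine must be at least 0.77 dollars to wipe it out.

0.77 dollars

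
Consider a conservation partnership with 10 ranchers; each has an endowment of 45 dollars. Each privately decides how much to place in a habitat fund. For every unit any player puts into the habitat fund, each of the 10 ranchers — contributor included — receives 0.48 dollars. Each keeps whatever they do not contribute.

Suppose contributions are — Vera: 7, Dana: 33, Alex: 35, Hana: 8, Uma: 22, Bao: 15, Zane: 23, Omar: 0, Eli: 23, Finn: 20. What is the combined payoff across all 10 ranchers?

1156.80 dollars

Total contributed: 7 + 33 + 35 + 8 + 22 + 15 + 23 + 0 + 23 + 20 = 186; total kept: 10 × 45 − 186 = 264.
The habitat fund pays out 0.48 × 10 × 186 = 892.80 in aggregate.
Group total = 264 + 892.80 = 1156.80.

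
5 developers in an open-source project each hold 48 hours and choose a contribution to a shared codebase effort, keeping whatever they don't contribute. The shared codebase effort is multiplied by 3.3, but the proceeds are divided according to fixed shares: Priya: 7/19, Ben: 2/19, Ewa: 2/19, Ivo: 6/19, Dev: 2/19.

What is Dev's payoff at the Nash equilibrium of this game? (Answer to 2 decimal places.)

A player with share s gets back 3.3·s per unit contributed, so full contribution is dominant for anyone with s > 1/3.3 = 0.3030 and zero contribution is dominant for anyone below.
Priya and Ivo clear that bar, contributing 48 each; the remaining 3 contribute 0. Total contributed: 96.
Dev keeps 48 and receives 3.3 × 96 × 2/19 = 33.35 from the shared codebase effort, for a payoff of 81.35.

81.35 hours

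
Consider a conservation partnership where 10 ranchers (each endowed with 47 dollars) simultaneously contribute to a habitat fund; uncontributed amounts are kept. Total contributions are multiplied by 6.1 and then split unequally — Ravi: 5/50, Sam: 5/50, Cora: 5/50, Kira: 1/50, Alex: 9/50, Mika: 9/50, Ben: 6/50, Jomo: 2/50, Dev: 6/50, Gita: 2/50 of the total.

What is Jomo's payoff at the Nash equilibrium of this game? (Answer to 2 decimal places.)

69.94 dollars

Each unit j contributes comes back to j as 6.1 × (j's share), so j prefers to contribute only if that share exceeds 1/6.1 = 0.1639; otherwise keeping the unit dominates.
Alex and Mika are above the threshold, contributing 47 each; the remaining 8 contribute 0. Total contributed: 94.
Jomo keeps 47 and receives 6.1 × 94 × 2/50 = 22.94 from the habitat fund, for a payoff of 69.94.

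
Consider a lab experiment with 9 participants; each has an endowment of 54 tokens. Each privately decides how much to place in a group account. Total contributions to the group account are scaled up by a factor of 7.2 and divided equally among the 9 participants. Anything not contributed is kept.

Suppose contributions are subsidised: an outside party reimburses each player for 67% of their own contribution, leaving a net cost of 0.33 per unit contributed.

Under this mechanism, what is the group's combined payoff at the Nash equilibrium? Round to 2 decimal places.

3824.82 tokens

With the mechanism, a contributed unit returns (7.2/9) / 0.33 = 2.4242 per unit of net cost to the contributor — now above 1 — so contributing fully is weakly dominant for every player.
At the Nash equilibrium everyone contributes 54. Group total payoff = 9 × (54 × 0.67 + 7.2 × 54) = 3824.82.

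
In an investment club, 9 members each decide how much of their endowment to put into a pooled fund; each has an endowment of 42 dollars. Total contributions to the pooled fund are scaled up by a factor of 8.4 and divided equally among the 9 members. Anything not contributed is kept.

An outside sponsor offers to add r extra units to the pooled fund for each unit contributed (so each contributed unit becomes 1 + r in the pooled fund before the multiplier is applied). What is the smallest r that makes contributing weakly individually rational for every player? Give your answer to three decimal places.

0.071

With matching at rate r, one contributed unit becomes (1 + r) in the pooled fund and returns 8.4 × (1 + r) / 9 to the contributor.
Setting this equal to 1: 1 + r = 9/8.4 = 1.0714.
So the minimum matching rate is r = 1.0714 − 1 = 0.071.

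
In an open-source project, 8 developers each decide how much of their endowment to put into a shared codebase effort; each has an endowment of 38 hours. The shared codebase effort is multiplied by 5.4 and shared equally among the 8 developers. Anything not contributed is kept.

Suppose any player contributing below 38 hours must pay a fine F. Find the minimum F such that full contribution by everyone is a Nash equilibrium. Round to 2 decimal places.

Given the others contribute fully, the best deviation is to contribute 0 (any partial contribution still incurs the fine and gives up units whose private return 0.6750 is below 1).
Deviating from 38 to 0 saves 38 hours but forfeits the deviator's share of the drop in the shared codebase effort: 5.4/8 × 38 = 25.65.
So the deviation gain is 38 − 25.65 = 12.35, and the fine must be at least 12.35 hours to wipe it out.

12.35 hours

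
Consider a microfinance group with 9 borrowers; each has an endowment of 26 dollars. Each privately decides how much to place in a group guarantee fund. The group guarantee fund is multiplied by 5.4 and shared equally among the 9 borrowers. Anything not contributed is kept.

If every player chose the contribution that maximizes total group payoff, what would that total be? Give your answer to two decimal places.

Each contributed unit returns 5.400 to the group as a whole (0.6000 to each of 9 players), which exceeds 1, so the social optimum is full contribution: group total = 5.400 × 234 = 1263.60.

1263.60 dollars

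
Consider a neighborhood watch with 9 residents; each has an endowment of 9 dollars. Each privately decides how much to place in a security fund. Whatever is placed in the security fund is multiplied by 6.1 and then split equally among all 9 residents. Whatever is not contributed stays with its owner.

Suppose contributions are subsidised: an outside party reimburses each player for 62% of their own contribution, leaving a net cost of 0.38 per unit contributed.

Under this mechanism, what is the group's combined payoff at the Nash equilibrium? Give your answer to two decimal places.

Under the mechanism each unit contributed yields (6.1/9) / 0.38 = 1.7836 back to its contributor per unit of net cost, which exceeds 1, making full contribution the dominant choice for everyone.
So the Nash equilibrium is full contribution by all 9; the group earns 9 × (9 × 0.62 + 6.1 × 9) = 544.32.

544.32 dollars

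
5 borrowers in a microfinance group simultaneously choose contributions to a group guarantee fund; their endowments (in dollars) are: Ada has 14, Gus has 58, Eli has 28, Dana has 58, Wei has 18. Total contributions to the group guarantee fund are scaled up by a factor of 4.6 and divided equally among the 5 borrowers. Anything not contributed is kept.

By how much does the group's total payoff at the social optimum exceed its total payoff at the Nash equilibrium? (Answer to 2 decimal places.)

The private return per contributed unit is 4.6/5 = 0.9200 < 1 for every player regardless of endowment, so the Nash equilibrium is zero contribution and the group total is Σ E_j = 14 + 58 + 28 + 58 + 18 = 176.
Each contributed unit returns 4.600 to the group, so the social optimum is full contribution by everyone: group total = 4.600 × 176 = 809.60.
Efficiency loss = (4.600 − 1) × 176 = 633.60.

633.60 dollars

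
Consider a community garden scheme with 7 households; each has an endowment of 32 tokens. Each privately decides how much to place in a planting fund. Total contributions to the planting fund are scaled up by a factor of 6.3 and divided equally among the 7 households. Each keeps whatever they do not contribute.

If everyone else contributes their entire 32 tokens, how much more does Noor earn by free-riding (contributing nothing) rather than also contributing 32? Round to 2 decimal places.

3.20 tokens

Switching from a contribution of 32 to 0 lets Noor keep an extra 32 tokens, but lowers the planting fund by 32, which costs Noor their own share of that drop: 6.3/7 × 32 = 28.80.
Net gain = 32 − 28.80 = 3.20. The private return per contributed unit (0.9000) is below 1, so free-riding is indeed the best response regardless of what the others do.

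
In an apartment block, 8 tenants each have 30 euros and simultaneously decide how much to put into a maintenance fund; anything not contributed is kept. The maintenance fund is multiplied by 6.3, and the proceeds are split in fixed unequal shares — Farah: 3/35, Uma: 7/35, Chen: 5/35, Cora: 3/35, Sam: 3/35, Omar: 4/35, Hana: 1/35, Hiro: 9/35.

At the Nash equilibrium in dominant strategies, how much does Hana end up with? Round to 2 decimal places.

Player j's private return per contributed unit is 6.3 × (j's share). Contributing is weakly dominant for j when that share is at least 1/6.3 = 0.1587, and contributing 0 is dominant otherwise.
The shares above 0.1587 belong to Uma and Hiro, contributing 30 each; the remaining 6 contribute 0. Total contributed: 60.
Hana keeps 30 and receives 6.3 × 60 × 1/35 = 10.80 from the maintenance fund, for a payoff of 40.80.

40.80 euros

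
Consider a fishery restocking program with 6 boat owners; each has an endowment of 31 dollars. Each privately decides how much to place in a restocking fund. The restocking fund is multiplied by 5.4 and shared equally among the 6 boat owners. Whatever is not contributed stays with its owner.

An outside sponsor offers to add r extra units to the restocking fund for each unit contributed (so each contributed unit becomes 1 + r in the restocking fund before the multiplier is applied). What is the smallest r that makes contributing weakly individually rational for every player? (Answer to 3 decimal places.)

With matching at rate r, one contributed unit becomes (1 + r) in the restocking fund and returns 5.4 × (1 + r) / 6 to the contributor.
Setting this equal to 1: 1 + r = 6/5.4 = 1.1111.
So the minimum matching rate is r = 1.1111 − 1 = 0.111.

0.111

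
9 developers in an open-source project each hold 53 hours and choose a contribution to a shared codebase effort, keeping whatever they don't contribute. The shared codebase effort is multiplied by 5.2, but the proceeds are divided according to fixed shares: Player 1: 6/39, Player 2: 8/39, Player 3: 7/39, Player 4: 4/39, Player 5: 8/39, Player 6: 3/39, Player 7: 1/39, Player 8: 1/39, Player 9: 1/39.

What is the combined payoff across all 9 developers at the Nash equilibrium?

Each unit j contributes comes back to j as 5.2 × (j's share), so j prefers to contribute only if that share exceeds 1/5.2 = 0.1923; otherwise keeping the unit dominates.
Player 2 and Player 5 are above the threshold, contributing 53 each; the remaining 7 contribute 0. Total contributed: 106.
The shared codebase effort pays out 5.2 × 106 = 551.20 in total (split across the unequal shares, but the aggregate is all that matters for the group sum).
The 7 free-riders keep 53 each, adding 371. Group total = 371 + 551.20 = 922.20.

922.20 hours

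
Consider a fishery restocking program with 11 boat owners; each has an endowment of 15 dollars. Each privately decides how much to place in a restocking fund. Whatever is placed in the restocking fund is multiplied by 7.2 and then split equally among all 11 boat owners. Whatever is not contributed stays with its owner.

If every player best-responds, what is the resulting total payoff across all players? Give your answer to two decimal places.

Each contributed unit returns 7.2/11 = 0.6545 to its contributor — below 1 — so contributing 0 is dominant for every player. At the Nash equilibrium everyone keeps their 15, and the group total is 11 × 15 = 165.

165.00 dollars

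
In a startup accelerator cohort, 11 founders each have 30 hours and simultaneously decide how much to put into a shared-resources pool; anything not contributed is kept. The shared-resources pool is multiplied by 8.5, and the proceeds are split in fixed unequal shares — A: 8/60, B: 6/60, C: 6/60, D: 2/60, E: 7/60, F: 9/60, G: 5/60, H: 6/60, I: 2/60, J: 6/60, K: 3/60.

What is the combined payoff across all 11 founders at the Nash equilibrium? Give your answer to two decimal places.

780.00 hours

Player j's private return per contributed unit is 8.5 × (j's share). Contributing is weakly dominant for j when that share is at least 1/8.5 = 0.1176, and contributing 0 is dominant otherwise.
A and F clear that bar, contributing 30 each; the remaining 9 contribute 0. Total contributed: 60.
The shared-resources pool pays out 8.5 × 60 = 510.00 in total (split across the unequal shares, but the aggregate is all that matters for the group sum).
The 9 free-riders keep 30 each, adding 270. Group total = 270 + 510.00 = 780.00.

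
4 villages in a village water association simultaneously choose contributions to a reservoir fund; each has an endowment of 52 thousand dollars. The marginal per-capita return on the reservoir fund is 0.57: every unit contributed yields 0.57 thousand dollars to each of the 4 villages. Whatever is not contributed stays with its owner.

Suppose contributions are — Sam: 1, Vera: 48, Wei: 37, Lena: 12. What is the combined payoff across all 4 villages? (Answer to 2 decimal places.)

333.44 thousand dollars

Total contributed: 1 + 48 + 37 + 12 = 98; total kept: 4 × 52 − 98 = 110.
The reservoir fund pays out 0.57 × 4 × 98 = 223.44 in aggregate.
Group total = 110 + 223.44 = 333.44.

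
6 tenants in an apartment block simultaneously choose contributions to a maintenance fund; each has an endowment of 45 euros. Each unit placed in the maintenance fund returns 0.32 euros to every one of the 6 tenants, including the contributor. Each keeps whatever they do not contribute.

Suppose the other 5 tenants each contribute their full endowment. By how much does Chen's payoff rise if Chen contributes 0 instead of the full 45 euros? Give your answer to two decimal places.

30.60 euros

Switching from a contribution of 45 to 0 lets Chen keep an extra 45 euros, but lowers the maintenance fund by 45, which costs Chen their own share of that drop: 0.32 × 45 = 14.40.
Net gain = 45 − 14.40 = 30.60. The private return per contributed unit (0.32) is below 1, so free-riding is indeed the best response regardless of what the others do.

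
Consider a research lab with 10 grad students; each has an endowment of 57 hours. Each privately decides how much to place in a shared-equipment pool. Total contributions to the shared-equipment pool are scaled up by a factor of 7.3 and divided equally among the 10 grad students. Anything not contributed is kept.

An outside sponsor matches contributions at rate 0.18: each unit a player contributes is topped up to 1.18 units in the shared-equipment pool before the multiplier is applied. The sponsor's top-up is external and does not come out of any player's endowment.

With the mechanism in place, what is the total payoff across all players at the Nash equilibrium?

Even with the mechanism, each unit contributed returns only 7.3 × 1.18 / 10 = 0.8614 per unit of net cost, so contributing nothing is still dominant.
Everyone keeps their endowment and the group total is 10 × 57 = 570.

570.00 hours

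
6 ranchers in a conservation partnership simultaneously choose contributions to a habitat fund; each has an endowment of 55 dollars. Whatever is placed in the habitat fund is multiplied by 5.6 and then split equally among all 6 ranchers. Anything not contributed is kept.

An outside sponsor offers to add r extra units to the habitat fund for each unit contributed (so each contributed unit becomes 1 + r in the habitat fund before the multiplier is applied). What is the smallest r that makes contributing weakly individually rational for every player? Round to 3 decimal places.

0.071

With matching at rate r, one contributed unit becomes (1 + r) in the habitat fund and returns 5.6 × (1 + r) / 6 to the contributor.
Setting this equal to 1: 1 + r = 6/5.6 = 1.0714.
So the minimum matching rate is r = 1.0714 − 1 = 0.071.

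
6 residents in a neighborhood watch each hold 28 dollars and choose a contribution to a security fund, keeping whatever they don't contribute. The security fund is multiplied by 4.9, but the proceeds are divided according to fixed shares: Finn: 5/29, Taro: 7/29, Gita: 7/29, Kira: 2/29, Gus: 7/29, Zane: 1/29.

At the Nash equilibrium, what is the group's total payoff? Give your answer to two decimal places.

Each unit j contributes comes back to j as 4.9 × (j's share), so j prefers to contribute only if that share exceeds 1/4.9 = 0.2041; otherwise keeping the unit dominates.
Taro, Gita and Gus are above the threshold, contributing 28 each; the remaining 3 contribute 0. Total contributed: 84.
The security fund pays out 4.9 × 84 = 411.60 in total (split across the unequal shares, but the aggregate is all that matters for the group sum).
The 3 free-riders keep 28 each, adding 84. Group total = 84 + 411.60 = 495.60.

495.60 dollars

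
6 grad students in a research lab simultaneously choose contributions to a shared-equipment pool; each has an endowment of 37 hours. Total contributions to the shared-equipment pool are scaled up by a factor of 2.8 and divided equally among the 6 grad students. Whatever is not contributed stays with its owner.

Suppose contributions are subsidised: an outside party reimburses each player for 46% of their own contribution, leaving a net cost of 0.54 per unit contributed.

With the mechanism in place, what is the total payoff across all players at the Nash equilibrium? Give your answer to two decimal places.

With the mechanism, a contributed unit returns (2.8/6) / 0.54 = 0.8642 per unit of net cost — still below 1 — so contributing 0 remains dominant for every player.
Everyone keeps their endowment and the group total is 6 × 37 = 222.

222.00 hours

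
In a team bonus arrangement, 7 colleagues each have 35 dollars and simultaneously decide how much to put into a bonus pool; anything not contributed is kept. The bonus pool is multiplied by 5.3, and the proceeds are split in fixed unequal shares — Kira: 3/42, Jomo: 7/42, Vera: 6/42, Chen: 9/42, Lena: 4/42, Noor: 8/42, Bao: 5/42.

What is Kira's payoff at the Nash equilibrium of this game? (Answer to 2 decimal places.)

61.50 dollars

Each unit j contributes comes back to j as 5.3 × (j's share), so j prefers to contribute only if that share exceeds 1/5.3 = 0.1887; otherwise keeping the unit dominates.
Chen and Noor clear that bar, contributing 35 each; the remaining 5 contribute 0. Total contributed: 70.
Kira keeps 35 and receives 5.3 × 70 × 3/42 = 26.50 from the bonus pool, for a payoff of 61.50.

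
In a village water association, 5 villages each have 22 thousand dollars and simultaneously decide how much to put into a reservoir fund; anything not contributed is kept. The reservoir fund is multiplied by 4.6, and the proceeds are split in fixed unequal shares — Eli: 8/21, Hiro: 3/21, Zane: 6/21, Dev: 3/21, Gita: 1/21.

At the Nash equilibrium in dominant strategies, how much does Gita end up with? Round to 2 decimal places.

Player j's private return per contributed unit is 4.6 × (j's share). Contributing is weakly dominant for j when that share is at least 1/4.6 = 0.2174, and contributing 0 is dominant otherwise.
The shares above 0.2174 belong to Eli and Zane, contributing 22 each; the remaining 3 contribute 0. Total contributed: 44.
Gita keeps 22 and receives 4.6 × 44 × 1/21 = 9.64 from the reservoir fund, for a payoff of 31.64.

31.64 thousand dollars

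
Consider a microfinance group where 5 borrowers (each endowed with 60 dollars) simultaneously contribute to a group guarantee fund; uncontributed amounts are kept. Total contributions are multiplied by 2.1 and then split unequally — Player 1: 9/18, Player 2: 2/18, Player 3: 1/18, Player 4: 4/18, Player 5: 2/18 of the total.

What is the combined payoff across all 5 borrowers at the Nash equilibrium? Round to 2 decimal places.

Player j's private return per contributed unit is 2.1 × (j's share). Contributing is weakly dominant for j when that share is at least 1/2.1 = 0.4762, and contributing 0 is dominant otherwise.
Player 1 alone (share 9/18) is above the threshold, contributing 60; the remaining 4 contribute 0. Total contributed: 60.
The group guarantee fund pays out 2.1 × 60 = 126.00 in total (split across the unequal shares, but the aggregate is all that matters for the group sum).
The 4 free-riders keep 60 each, adding 240. Group total = 240 + 126.00 = 366.00.

366.00 dollars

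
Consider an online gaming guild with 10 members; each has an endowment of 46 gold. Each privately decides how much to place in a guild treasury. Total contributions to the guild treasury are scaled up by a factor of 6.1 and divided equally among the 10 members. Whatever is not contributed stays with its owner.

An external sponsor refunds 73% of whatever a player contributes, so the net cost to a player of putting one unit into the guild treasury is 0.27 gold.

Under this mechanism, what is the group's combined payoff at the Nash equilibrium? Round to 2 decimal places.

Under the mechanism each unit contributed yields (6.1/10) / 0.27 = 2.2593 back to its contributor per unit of net cost, which exceeds 1, making full contribution the dominant choice for everyone.
So the Nash equilibrium is full contribution by all 10; the group earns 10 × (46 × 0.73 + 6.1 × 46) = 3141.80.

3141.80 gold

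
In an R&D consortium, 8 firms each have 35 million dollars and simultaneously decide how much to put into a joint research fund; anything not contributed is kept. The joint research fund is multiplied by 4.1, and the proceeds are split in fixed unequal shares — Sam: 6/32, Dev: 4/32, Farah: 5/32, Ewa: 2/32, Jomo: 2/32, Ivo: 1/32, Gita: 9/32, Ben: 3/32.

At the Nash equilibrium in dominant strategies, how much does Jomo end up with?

43.97 million dollars

Player j's private return per contributed unit is 4.1 × (j's share). Contributing is weakly dominant for j when that share is at least 1/4.1 = 0.2439, and contributing 0 is dominant otherwise.
The only share above 0.2439 is Gita's 9/32, contributing 35; the remaining 7 contribute 0. Total contributed: 35.
Jomo keeps 35 and receives 4.1 × 35 × 2/32 = 8.97 from the joint research fund, for a payoff of 43.97.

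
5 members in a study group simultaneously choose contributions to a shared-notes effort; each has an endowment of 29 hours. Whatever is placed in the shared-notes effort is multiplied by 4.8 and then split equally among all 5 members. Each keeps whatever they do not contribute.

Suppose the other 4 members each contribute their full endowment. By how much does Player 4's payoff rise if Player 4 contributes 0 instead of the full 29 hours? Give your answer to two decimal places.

Switching from a contribution of 29 to 0 lets Player 4 keep an extra 29 hours, but lowers the shared-notes effort by 29, which costs Player 4 their own share of that drop: 4.8/5 × 29 = 27.84.
Net gain = 29 − 27.84 = 1.16. The private return per contributed unit (0.9600) is below 1, so free-riding is indeed the best response regardless of what the others do.

1.16 hours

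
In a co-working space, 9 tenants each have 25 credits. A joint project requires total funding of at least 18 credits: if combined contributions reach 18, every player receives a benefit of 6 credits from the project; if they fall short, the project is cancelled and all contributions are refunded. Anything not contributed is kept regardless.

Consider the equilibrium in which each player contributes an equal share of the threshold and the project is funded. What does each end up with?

29 credits

Equal share of the threshold: 18/9 = 2.
At this profile no one gains by cutting their contribution: any cut drops the total below 18, the project is cancelled, contributions are refunded, and the deviator ends with 25, which is less than 25 − 2 + 6 = 29. Contributing more than 2 just wastes the excess. So contributing exactly 2 is a best response.
Each player's payoff: 25 − 2 + 6 = 29.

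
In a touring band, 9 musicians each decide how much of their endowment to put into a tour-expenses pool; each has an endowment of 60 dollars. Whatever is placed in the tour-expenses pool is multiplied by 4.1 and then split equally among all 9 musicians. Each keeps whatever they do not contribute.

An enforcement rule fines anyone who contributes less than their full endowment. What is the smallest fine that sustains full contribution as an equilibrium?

Given the others contribute fully, the best deviation is to contribute 0 (any partial contribution still incurs the fine and gives up units whose private return 0.4556 is below 1).
Deviating from 60 to 0 saves 60 dollars but forfeits the deviator's share of the drop in the tour-expenses pool: 4.1/9 × 60 = 27.33.
So the deviation gain is 60 − 27.33 = 32.67, and the fine must be at least 32.67 dollars to wipe it out.

32.67 dollars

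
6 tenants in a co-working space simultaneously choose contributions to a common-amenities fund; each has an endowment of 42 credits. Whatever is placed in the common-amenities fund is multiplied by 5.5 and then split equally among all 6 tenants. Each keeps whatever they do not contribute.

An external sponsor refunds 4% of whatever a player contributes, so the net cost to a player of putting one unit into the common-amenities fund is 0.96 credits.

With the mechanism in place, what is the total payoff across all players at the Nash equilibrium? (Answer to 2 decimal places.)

With the mechanism, a contributed unit returns (5.5/6) / 0.96 = 0.9549 per unit of net cost — still below 1 — so contributing 0 remains dominant for every player.
At the Nash equilibrium no one contributes; group total payoff = 6 × 42 = 252.

252.00 credits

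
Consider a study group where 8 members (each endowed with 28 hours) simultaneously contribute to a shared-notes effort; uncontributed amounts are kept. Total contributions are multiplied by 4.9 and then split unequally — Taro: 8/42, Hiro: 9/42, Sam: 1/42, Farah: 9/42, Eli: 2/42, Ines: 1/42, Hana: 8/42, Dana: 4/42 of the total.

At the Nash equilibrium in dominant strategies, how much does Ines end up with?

34.53 hours

A player with share s gets back 4.9·s per unit contributed, so full contribution is dominant for anyone with s > 1/4.9 = 0.2041 and zero contribution is dominant for anyone below.
The shares above 0.2041 belong to Hiro and Farah, contributing 28 each; the remaining 6 contribute 0. Total contributed: 56.
Ines keeps 28 and receives 4.9 × 56 × 1/42 = 6.53 from the shared-notes effort, for a payoff of 34.53.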